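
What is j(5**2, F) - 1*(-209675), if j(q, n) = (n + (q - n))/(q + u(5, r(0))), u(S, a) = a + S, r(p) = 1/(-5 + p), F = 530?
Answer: 31241700/149 ≈ 2.0968e+5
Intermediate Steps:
u(S, a) = S + a
j(q, n) = q/(24/5 + q) (j(q, n) = (n + (q - n))/(q + (5 + 1/(-5 + 0))) = q/(q + (5 + 1/(-5))) = q/(q + (5 - 1/5)) = q/(q + 24/5) = q/(24/5 + q))
j(5**2, F) - 1*(-209675) = 5*5**2/(24 + 5*5**2) - 1*(-209675) = 5*25/(24 + 5*25) + 209675 = 5*25/(24 + 125) + 209675 = 5*25/149 + 209675 = 5*25*(1/149) + 209675 = 125/149 + 209675 = 31241700/149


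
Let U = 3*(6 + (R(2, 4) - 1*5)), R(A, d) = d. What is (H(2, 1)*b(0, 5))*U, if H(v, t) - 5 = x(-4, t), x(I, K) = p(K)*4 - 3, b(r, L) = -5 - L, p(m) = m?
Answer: -900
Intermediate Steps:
x(I, K) = -3 + 4*K (x(I, K) = K*4 - 3 = 4*K - 3 = -3 + 4*K)
H(v, t) = 2 + 4*t (H(v, t) = 5 + (-3 + 4*t) = 2 + 4*t)
U = 15 (U = 3*(6 + (4 - 1*5)) = 3*(6 + (4 - 5)) = 3*(6 - 1) = 3*5 = 15)
(H(2, 1)*b(0, 5))*U = ((2 + 4*1)*(-5 - 1*5))*15 = ((2 + 4)*(-5 - 5))*15 = (6*(-10))*15 = -60*15 = -900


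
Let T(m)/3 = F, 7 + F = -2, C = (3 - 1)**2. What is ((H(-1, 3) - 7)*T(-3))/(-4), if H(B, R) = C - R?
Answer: -81/2 ≈ -40.500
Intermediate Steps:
C = 4 (C = 2**2 = 4)
F = -9 (F = -7 - 2 = -9)
T(m) = -27 (T(m) = 3*(-9) = -27)
H(B, R) = 4 - R
((H(-1, 3) - 7)*T(-3))/(-4) = (((4 - 1*3) - 7)*(-27))/(-4) = (((4 - 3) - 7)*(-27))*(-1/4) = ((1 - 7)*(-27))*(-1/4) = -6*(-27)*(-1/4) = 162*(-1/4) = -81/2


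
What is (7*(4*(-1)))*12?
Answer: -336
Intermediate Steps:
(7*(4*(-1)))*12 = (7*(-4))*12 = -28*12 = -336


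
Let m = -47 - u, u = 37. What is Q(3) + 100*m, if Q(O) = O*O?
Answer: -8391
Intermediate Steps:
Q(O) = O²
m = -84 (m = -47 - 1*37 = -47 - 37 = -84)
Q(3) + 100*m = 3² + 100*(-84) = 9 - 8400 = -8391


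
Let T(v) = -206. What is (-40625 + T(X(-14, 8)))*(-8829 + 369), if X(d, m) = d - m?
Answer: 345430260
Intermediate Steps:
(-40625 + T(X(-14, 8)))*(-8829 + 369) = (-40625 - 206)*(-8829 + 369) = -40831*(-8460) = 345430260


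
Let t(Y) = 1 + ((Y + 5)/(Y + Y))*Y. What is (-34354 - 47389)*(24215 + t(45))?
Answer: -1981532063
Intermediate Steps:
t(Y) = 7/2 + Y/2 (t(Y) = 1 + ((5 + Y)/((2*Y)))*Y = 1 + ((5 + Y)*(1/(2*Y)))*Y = 1 + ((5 + Y)/(2*Y))*Y = 1 + (5/2 + Y/2) = 7/2 + Y/2)
(-34354 - 47389)*(24215 + t(45)) = (-34354 - 47389)*(24215 + (7/2 + (1/2)*45)) = -81743*(24215 + (7/2 + 45/2)) = -81743*(24215 + 26) = -81743*24241 = -1981532063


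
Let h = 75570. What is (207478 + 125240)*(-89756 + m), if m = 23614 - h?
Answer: -47150133216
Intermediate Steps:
m = -51956 (m = 23614 - 1*75570 = 23614 - 75570 = -51956)
(207478 + 125240)*(-89756 + m) = (207478 + 125240)*(-89756 - 51956) = 332718*(-141712) = -47150133216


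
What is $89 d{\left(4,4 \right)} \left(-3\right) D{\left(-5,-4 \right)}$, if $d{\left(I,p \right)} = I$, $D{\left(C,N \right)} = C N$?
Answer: $-21360$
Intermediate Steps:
$89 d{\left(4,4 \right)} \left(-3\right) D{\left(-5,-4 \right)} = 89 \cdot 4 \left(-3\right) \left(\left(-5\right) \left(-4\right)\right) = 89 \left(-12\right) 20 = \left(-1068\right) 20 = -21360$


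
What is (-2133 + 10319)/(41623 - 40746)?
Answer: 8186/877 ≈ 9.3341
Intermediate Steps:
(-2133 + 10319)/(41623 - 40746) = 8186/877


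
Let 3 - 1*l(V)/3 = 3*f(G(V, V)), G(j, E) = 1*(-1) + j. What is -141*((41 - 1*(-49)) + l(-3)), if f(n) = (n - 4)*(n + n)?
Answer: 67257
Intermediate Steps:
G(j, E) = -1 + j
f(n) = 2*n*(-4 + n) (f(n) = (-4 + n)*(2*n) = 2*n*(-4 + n))
l(V) = 9 - 18*(-1 + V)*(-5 + V) (l(V) = 9 - 9*2*(-1 + V)*(-4 + (-1 + V)) = 9 - 9*2*(-1 + V)*(-5 + V) = 9 - 18*(-1 + V)*(-5 + V))
-141*((41 - 1*(-49)) + l(-3)) = -141*((41 - 1*(-49)) + (-81 - 18*(-3)² + 108*(-3))) = -141*((41 + 49) + (-81 - 18*9 - 324)) = -141*(90 + (-81 - 162 - 324)) = -141*(90 - 567) = -141*(-477) = 67257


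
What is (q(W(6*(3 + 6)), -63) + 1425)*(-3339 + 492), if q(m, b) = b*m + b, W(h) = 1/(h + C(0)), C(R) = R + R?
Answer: -7748585/2 ≈ -3.8743e+6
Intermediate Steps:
C(R) = 2*R
W(h) = 1/h (W(h) = 1/(h + 2*0) = 1/(h + 0) = 1/h)
q(m, b) = b + b*m
(q(W(6*(3 + 6)), -63) + 1425)*(-3339 + 492) = (-63*(1 + 1/(6*(3 + 6))) + 1425)*(-3339 + 492) = (-63*(1 + 1/(6*9)) + 1425)*(-2847) = (-63*(1 + 1/54) + 1425)*(-2847) = (-63*55/54 + 1425)*(-2847) = (-385/6 + 1425)*(-2847) = (8165/6)*(-2847) = -7748585/2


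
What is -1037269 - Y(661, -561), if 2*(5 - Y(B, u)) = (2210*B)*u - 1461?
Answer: -821590419/2 ≈ -4.1080e+8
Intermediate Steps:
Y(B, u) = 1471/2 - 1105*B*u (Y(B, u) = 5 - ((2210*B)*u - 1461)/2 = 5 - (2210*B*u - 1461)/2 = 5 - (-1461 + 2210*B*u)/2 = 5 + (1461/2 - 1105*B*u) = 1471/2 - 1105*B*u)
-1037269 - Y(661, -561) = -1037269 - (1471/2 - 1105*661*(-561)) = -1037269 - (1471/2 + 409757205) = -1037269 - 1*819515881/2 = -1037269 - 819515881/2 = -821590419/2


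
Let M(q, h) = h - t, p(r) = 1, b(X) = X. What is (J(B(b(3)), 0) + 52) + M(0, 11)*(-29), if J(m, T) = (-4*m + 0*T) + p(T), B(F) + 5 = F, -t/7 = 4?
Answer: -1070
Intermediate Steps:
t = -28 (t = -7*4 = -28)
B(F) = -5 + F
J(m, T) = 1 - 4*m (J(m, T) = (-4*m + 0*T) + 1 = (-4*m + 0) + 1 = -4*m + 1 = 1 - 4*m)
M(q, h) = 28 + h (M(q, h) = h - 1*(-28) = h + 28 = 28 + h)
(J(B(b(3)), 0) + 52) + M(0, 11)*(-29) = ((1 - 4*(-5 + 3)) + 52) + (28 + 11)*(-29) = ((1 - 4*(-2)) + 52) + 39*(-29) = ((1 + 8) + 52) - 1131 = (9 + 52) - 1131 = 61 - 1131 = -1070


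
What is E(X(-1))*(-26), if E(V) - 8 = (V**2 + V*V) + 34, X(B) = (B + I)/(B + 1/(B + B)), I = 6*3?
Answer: -69940/9 ≈ -7771.1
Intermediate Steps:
I = 18
X(B) = (18 + B)/(B + 1/(2*B)) (X(B) = (B + 18)/(B + 1/(B + B)) = (18 + B)/(B + 1/(2*B)))
E(V) = 42 + 2*V**2 (E(V) = 8 + ((V**2 + V*V) + 34) = 8 + ((V**2 + V**2) + 34) = 8 + (2*V**2 + 34) = 8 + (34 + 2*V**2) = 42 + 2*V**2)
E(X(-1))*(-26) = (42 + 2*(2*(-1)*(18 - 1)/(1 + 2*(-1)**2))**2)*(-26) = (42 + 2*(2*(-1)*17/(1 + 2*1))**2)*(-26) = (42 + 2*(2*(-1)*17/(1 + 2))**2)*(-26) = (42 + 2*(2*(-1)*17/3)**2)*(-26) = (42 + 2*(2*(-1)*(1/3)*17)**2)*(-26) = (42 + 2*(-34/3)**2)*(-26) = (42 + 2*(1156/9))*(-26) = (42 + 2312/9)*(-26) = (2690/9)*(-26) = -69940/9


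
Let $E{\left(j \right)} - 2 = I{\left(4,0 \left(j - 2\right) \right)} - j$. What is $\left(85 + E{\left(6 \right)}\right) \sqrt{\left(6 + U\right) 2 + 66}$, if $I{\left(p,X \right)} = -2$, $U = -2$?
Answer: $79 \sqrt{74} \approx 679.58$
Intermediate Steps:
$E{\left(j \right)} = - j$ ($E{\left(j \right)} = 2 - \left(2 + j\right) = - j$)
$\left(85 + E{\left(6 \right)}\right) \sqrt{\left(6 + U\right) 2 + 66} = \left(85 - 6\right) \sqrt{\left(6 - 2\right) 2 + 66} = \left(85 - 6\right) \sqrt{4 \cdot 2 + 66} = 79 \sqrt{8 + 66} = 79 \sqrt{74}$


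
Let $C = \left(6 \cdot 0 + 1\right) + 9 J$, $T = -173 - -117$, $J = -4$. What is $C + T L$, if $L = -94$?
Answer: $5229$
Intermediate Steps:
$T = -56$ ($T = -173 + 117 = -56$)
$C = -35$ ($C = \left(6 \cdot 0 + 1\right) + 9 \left(-4\right) = \left(0 + 1\right) - 36 = 1 - 36 = -35$)
$C + T L = -35 - -5264 = -35 + 5264 = 5229$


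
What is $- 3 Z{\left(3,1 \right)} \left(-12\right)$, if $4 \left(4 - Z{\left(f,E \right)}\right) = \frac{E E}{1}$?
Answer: $135$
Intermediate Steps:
$Z{\left(f,E \right)} = 4 - \frac{E^{2}}{4}$ ($Z{\left(f,E \right)} = 4 - \frac{E E 1^{-1}}{4} = 4 - \frac{E^{2} \cdot 1}{4} = 4 - \frac{E^{2}}{4}$)
$- 3 Z{\left(3,1 \right)} \left(-12\right) = - 3 \left(4 - \frac{1^{2}}{4}\right) \left(-12\right) = - 3 \left(4 - \frac{1}{4}\right) \left(-12\right) = \left(-3\right) \frac{15}{4} \left(-12\right) = \left(- \frac{45}{4}\right) \left(-12\right) = 135$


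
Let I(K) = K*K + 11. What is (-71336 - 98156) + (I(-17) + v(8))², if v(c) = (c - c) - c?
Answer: -84228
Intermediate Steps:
v(c) = -c (v(c) = 0 - c = -c)
I(K) = 11 + K² (I(K) = K² + 11 = 11 + K²)
(-71336 - 98156) + (I(-17) + v(8))² = (-71336 - 98156) + ((11 + (-17)²) - 1*8)² = -169492 + ((11 + 289) - 8)² = -169492 + (300 - 8)² = -169492 + 292² = -169492 + 85264 = -84228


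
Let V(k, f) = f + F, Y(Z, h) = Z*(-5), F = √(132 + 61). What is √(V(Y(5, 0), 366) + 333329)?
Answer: √(333695 + √193) ≈ 577.68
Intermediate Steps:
F = √193 ≈ 13.892
Y(Z, h) = -5*Z
V(k, f) = f + √193
√(V(Y(5, 0), 366) + 333329) = √((366 + √193) + 333329) = √(333695 + √193)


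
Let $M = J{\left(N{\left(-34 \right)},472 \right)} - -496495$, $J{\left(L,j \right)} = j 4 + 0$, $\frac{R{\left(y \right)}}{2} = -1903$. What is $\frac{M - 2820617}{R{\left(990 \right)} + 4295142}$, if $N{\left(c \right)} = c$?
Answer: $- \frac{1161117}{2145668} \approx -0.54114$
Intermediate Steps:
$R{\left(y \right)} = -3806$ ($R{\left(y \right)} = 2 \left(-1903\right) = -3806$)
$J{\left(L,j \right)} = 4 j$ ($J{\left(L,j \right)} = 4 j + 0 = 4 j$)
$M = 498383$ ($M = 4 \cdot 472 - -496495 = 1888 + 496495 = 498383$)
$\frac{M - 2820617}{R{\left(990 \right)} + 4295142} = \frac{498383 - 2820617}{-3806 + 4295142} = - \frac{2322234}{4291336} = \left(-2322234\right) \frac{1}{4291336} = - \frac{1161117}{2145668}$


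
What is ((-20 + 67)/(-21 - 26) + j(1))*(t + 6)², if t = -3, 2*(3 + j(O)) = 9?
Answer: 9/2 ≈ 4.5000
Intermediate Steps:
j(O) = 3/2 (j(O) = -3 + (½)*9 = -3 + 9/2 = 3/2)
((-20 + 67)/(-21 - 26) + j(1))*(t + 6)² = ((-20 + 67)/(-21 - 26) + 3/2)*(-3 + 6)² = (47/(-47) + 3/2)*3² = (47*(-1/47) + 3/2)*9 = (-1 + 3/2)*9 = (½)*9 = 9/2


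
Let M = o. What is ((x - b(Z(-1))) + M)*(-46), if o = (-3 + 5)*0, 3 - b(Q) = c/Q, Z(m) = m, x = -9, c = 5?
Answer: 782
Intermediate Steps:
b(Q) = 3 - 5/Q
o = 0 (o = 2*0 = 0)
M = 0
((x - b(Z(-1))) + M)*(-46) = ((-9 - (3 - 5/(-1))) + 0)*(-46) = ((-9 - (3 - 5*(-1))) + 0)*(-46) = ((-9 - (3 + 5)) + 0)*(-46) = ((-9 - 1*8) + 0)*(-46) = ((-9 - 8) + 0)*(-46) = (-17 + 0)*(-46) = -17*(-46) = 782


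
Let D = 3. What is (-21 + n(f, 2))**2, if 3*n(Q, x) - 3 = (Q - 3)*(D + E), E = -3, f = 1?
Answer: 400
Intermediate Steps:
n(Q, x) = 1 (n(Q, x) = 1 + ((Q - 3)*(3 - 3))/3 = 1 + ((-3 + Q)*0)/3 = 1 + (1/3)*0 = 1 + 0 = 1)
(-21 + n(f, 2))**2 = (-21 + 1)**2 = (-20)**2 = 400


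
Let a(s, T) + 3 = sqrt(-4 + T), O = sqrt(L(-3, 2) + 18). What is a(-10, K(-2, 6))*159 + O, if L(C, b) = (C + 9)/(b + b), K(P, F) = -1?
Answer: -477 + sqrt(78)/2 + 159*I*sqrt(5) ≈ -472.58 + 355.53*I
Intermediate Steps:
L(C, b) = (9 + C)/(2*b) (L(C, b) = (9 + C)/((2*b)) = (9 + C)*(1/(2*b)) = (9 + C)/(2*b))
O = sqrt(78)/2 (O = sqrt((1/2)*(9 - 3)/2 + 18) = sqrt((1/2)*(1/2)*6 + 18) = sqrt(3/2 + 18) = sqrt(39/2) = sqrt(78)/2 ≈ 4.4159)
a(s, T) = -3 + sqrt(-4 + T)
a(-10, K(-2, 6))*159 + O = (-3 + sqrt(-4 - 1))*159 + sqrt(78)/2 = (-3 + sqrt(-5))*159 + sqrt(78)/2 = (-3 + I*sqrt(5))*159 + sqrt(78)/2 = (-477 + 159*I*sqrt(5)) + sqrt(78)/2 = -477 + sqrt(78)/2 + 159*I*sqrt(5)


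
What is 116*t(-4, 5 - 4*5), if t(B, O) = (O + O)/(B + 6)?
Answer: -1740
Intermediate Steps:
t(B, O) = 2*O/(6 + B) (t(B, O) = (2*O)/(6 + B) = 2*O/(6 + B))
116*t(-4, 5 - 4*5) = 116*(2*(5 - 4*5)/(6 - 4)) = 116*(2*(5 - 20)/2) = 116*(2*(-15)*(½)) = 116*(-15) = -1740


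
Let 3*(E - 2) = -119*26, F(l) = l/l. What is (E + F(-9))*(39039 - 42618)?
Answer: 3680405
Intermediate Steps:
F(l) = 1
E = -3088/3 (E = 2 + (-119*26)/3 = 2 + (1/3)*(-3094) = 2 - 3094/3 = -3088/3 ≈ -1029.3)
(E + F(-9))*(39039 - 42618) = (-3088/3 + 1)*(39039 - 42618) = -3085/3*(-3579) = 3680405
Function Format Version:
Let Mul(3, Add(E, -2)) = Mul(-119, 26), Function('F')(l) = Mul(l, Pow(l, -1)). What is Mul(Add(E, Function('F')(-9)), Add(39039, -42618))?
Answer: 3680405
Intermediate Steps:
Function('F')(l) = 1
E = Rational(-3088, 3) (E = Add(2, Mul(Rational(1, 3), Mul(-119, 26))) = Add(2, Mul(Rational(1, 3), -3094)) = Add(2, Rational(-3094, 3)) = Rational(-3088, 3) ≈ -1029.3)
Mul(Add(E, Function('F')(-9)), Add(39039, -42618)) = Mul(Add(Rational(-3088, 3), 1), Add(39039, -42618)) = Mul(Rational(-3085, 3), -3579) = 3680405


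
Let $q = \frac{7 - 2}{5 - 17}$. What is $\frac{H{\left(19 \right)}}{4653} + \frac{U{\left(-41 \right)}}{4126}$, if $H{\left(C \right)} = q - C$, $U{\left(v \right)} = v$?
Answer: $- \frac{1625317}{115189668} \approx -0.01411$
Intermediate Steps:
$q = - \frac{5}{12}$ ($q = \frac{5}{-12} = 5 \left(- \frac{1}{12}\right) = - \frac{5}{12} \approx -0.41667$)
$H{\left(C \right)} = - \frac{5}{12} - C$
$\frac{H{\left(19 \right)}}{4653} + \frac{U{\left(-41 \right)}}{4126} = \frac{- \frac{5}{12} - 19}{4653} - \frac{41}{4126} = \left(- \frac{5}{12} - 19\right) \frac{1}{4653} - \frac{41}{4126} = \left(- \frac{233}{12}\right) \frac{1}{4653} - \frac{41}{4126} = - \frac{233}{55836} - \frac{41}{4126} = - \frac{1625317}{115189668}$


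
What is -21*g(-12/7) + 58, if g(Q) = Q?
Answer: 94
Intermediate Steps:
-21*g(-12/7) + 58 = -(-252)/7 + 58 = -21*(-12/7) + 58 = 36 + 58 = 94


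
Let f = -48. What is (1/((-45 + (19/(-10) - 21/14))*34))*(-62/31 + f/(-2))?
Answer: -5/374 ≈ -0.013369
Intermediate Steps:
(1/((-45 + (19/(-10) - 21/14))*34))*(-62/31 + f/(-2)) = (1/((-45 + (19/(-10) - 21/14))*34))*(-62/31 - 48/(-2)) = ((1/34)/(-45 + (19*(-1/10) - 21*1/14)))*(-62*1/31 - 48*(-1/2)) = ((1/34)/(-45 + (-19/10 - 3/2)))*(-2 + 24) = ((1/34)/(-45 - 17/5))*22 = ((1/34)/(-242/5))*22 = -5/242*1/34*22 = -5/8228*22 = -5/374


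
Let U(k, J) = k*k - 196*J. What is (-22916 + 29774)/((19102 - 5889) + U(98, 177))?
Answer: -6858/11875 ≈ -0.57752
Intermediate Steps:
U(k, J) = k² - 196*J
(-22916 + 29774)/((19102 - 5889) + U(98, 177)) = (-22916 + 29774)/((19102 - 5889) + (98² - 196*177)) = 6858/(13213 + (9604 - 34692)) = 6858/(13213 - 25088) = 6858/(-11875) = 6858*(-1/11875) = -6858/11875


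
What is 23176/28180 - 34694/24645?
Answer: -4065044/6944961 ≈ -0.58532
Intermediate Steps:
23176/28180 - 34694/24645 = 23176*(1/28180) - 34694*1/24645 = 5794/7045 - 34694/24645 = -4065044/6944961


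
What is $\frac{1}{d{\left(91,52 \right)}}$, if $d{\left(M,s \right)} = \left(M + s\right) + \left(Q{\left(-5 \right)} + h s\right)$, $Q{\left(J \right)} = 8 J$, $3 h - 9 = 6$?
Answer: $\frac{1}{363} \approx 0.0027548$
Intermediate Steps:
$h = 5$ ($h = 3 + \frac{1}{3} \cdot 6 = 3 + 2 = 5$)
$d{\left(M,s \right)} = -40 + M + 6 s$ ($d{\left(M,s \right)} = \left(M + s\right) + \left(8 \left(-5\right) + 5 s\right) = \left(M + s\right) + \left(-40 + 5 s\right) = -40 + M + 6 s$)
$\frac{1}{d{\left(91,52 \right)}} = \frac{1}{-40 + 91 + 6 \cdot 52} = \frac{1}{-40 + 91 + 312} = \frac{1}{363}$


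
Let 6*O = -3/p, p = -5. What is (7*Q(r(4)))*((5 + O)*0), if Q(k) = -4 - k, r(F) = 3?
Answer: 0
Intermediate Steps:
O = ⅒ (O = (-3/(-5))/6 = (-3*(-⅕))/6 = (⅙)*(⅗) = ⅒ ≈ 0.10000)
(7*Q(r(4)))*((5 + O)*0) = (7*(-4 - 1*3))*((5 + ⅒)*0) = (7*(-4 - 3))*((51/10)*0) = (7*(-7))*0 = -49*0 = 0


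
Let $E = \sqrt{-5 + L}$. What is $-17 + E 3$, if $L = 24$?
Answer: $-17 + 3 \sqrt{19} \approx -3.9233$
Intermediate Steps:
$E = \sqrt{19}$ ($E = \sqrt{-5 + 24} = \sqrt{19} \approx 4.3589$)
$-17 + E 3 = -17 + \sqrt{19} \cdot 3 = -17 + 3 \sqrt{19}$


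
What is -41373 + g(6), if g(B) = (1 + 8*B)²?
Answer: -38972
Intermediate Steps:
-41373 + g(6) = -41373 + (1 + 8*6)² = -41373 + (1 + 48)² = -41373 + 49² = -41373 + 2401 = -38972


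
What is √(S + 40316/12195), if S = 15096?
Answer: 2*√62376082195/4065 ≈ 122.88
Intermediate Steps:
√(S + 40316/12195) = √(15096 + 40316/12195) = √(184136036/12195) = 2*√62376082195/4065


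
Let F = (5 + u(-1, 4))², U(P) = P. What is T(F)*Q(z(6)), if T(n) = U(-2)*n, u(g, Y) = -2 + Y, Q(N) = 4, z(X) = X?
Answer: -392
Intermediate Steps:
F = 49 (F = (5 + (-2 + 4))² = (5 + 2)² = 7² = 49)
T(n) = -2*n
T(F)*Q(z(6)) = -2*49*4 = -98*4 = -392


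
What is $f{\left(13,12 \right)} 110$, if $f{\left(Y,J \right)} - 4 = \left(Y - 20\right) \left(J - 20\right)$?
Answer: $6600$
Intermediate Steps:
$f{\left(Y,J \right)} = 4 + \left(-20 + J\right) \left(-20 + Y\right)$ ($f{\left(Y,J \right)} = 4 + \left(Y - 20\right) \left(J - 20\right) = 4 + \left(-20 + Y\right) \left(-20 + J\right) = 4 + \left(-20 + J\right) \left(-20 + Y\right)$)
$f{\left(13,12 \right)} 110 = \left(404 - 240 - 260 + 12 \cdot 13\right) 110 = \left(404 - 240 - 260 + 156\right) 110 = 60 \cdot 110 = 6600$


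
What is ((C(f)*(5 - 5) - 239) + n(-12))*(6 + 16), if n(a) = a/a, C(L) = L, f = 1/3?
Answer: -5236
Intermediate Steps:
f = ⅓ ≈ 0.33333
n(a) = 1
((C(f)*(5 - 5) - 239) + n(-12))*(6 + 16) = (((5 - 5)/3 - 239) + 1)*(6 + 16) = (((⅓)*0 - 239) + 1)*22 = ((0 - 239) + 1)*22 = (-239 + 1)*22 = -238*22 = -5236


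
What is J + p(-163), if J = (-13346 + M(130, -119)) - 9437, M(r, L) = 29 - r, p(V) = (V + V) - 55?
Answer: -23265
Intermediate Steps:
p(V) = -55 + 2*V (p(V) = 2*V - 55 = -55 + 2*V)
J = -22884 (J = (-13346 + (29 - 1*130)) - 9437 = (-13346 + (29 - 130)) - 9437 = (-13346 - 101) - 9437 = -13447 - 9437 = -22884)
J + p(-163) = -22884 + (-55 + 2*(-163)) = -22884 + (-55 - 326) = -22884 - 381 = -23265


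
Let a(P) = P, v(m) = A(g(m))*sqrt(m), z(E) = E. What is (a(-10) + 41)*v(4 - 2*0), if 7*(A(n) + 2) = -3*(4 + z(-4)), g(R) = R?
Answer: -124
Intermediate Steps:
A(n) = -2 (A(n) = -2 + (-3*(4 - 4))/7 = -2 + (-3*0)/7 = -2 + (1/7)*0 = -2 + 0 = -2)
v(m) = -2*sqrt(m)
(a(-10) + 41)*v(4 - 2*0) = (-10 + 41)*(-2*sqrt(4 - 2*0)) = 31*(-2*sqrt(4 + 0)) = 31*(-2*sqrt(4)) = 31*(-2*2) = 31*(-4) = -124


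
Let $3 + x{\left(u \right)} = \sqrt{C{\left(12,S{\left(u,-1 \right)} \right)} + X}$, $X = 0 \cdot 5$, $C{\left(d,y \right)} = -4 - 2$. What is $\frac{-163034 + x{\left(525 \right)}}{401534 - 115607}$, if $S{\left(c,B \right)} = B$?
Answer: $- \frac{163037}{285927} + \frac{i \sqrt{6}}{285927} \approx -0.5702 + 8.5668 \cdot 10^{-6} i$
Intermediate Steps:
$C{\left(d,y \right)} = -6$
$X = 0$
$x{\left(u \right)} = -3 + i \sqrt{6}$ ($x{\left(u \right)} = -3 + \sqrt{-6 + 0} = -3 + \sqrt{-6} = -3 + i \sqrt{6}$)
$\frac{-163034 + x{\left(525 \right)}}{401534 - 115607} = \frac{-163034 - \left(3 - i \sqrt{6}\right)}{401534 - 115607} = \frac{-163037 + i \sqrt{6}}{401534 - 115607} = \frac{-163037 + i \sqrt{6}}{285927} = \left(-163037 + i \sqrt{6}\right) \frac{1}{285927} = - \frac{163037}{285927} + \frac{i \sqrt{6}}{285927}$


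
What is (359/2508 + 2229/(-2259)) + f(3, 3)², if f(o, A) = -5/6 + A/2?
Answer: -753773/1888524 ≈ -0.39913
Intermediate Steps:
f(o, A) = -⅚ + A/2 (f(o, A) = -5*⅙ + A*(½) = -⅚ + A/2)
(359/2508 + 2229/(-2259)) + f(3, 3)² = (359/2508 + 2229/(-2259)) + (-⅚ + (½)*3)² = (359*(1/2508) + 2229*(-1/2259)) + (-⅚ + 3/2)² = (359/2508 - 743/753) + (⅔)² = -177013/209836 + 4/9 = -753773/1888524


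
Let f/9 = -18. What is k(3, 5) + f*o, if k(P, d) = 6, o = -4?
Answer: 654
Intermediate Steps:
f = -162 (f = 9*(-18) = -162)
k(3, 5) + f*o = 6 - 162*(-4) = 6 + 648 = 654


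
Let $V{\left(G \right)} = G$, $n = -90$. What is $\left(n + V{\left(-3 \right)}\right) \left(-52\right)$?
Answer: $4836$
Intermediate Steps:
$\left(n + V{\left(-3 \right)}\right) \left(-52\right) = \left(-90 - 3\right) \left(-52\right) = \left(-93\right) \left(-52\right) = 4836$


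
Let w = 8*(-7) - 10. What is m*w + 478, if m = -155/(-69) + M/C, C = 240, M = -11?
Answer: 306143/920 ≈ 332.76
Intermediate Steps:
m = 4049/1840 (m = -155/(-69) - 11/240 = -155*(-1/69) - 11*1/240 = 155/69 - 11/240 = 4049/1840 ≈ 2.2005)
w = -66 (w = -56 - 10 = -66)
m*w + 478 = (4049/1840)*(-66) + 478 = -133617/920 + 478 = 306143/920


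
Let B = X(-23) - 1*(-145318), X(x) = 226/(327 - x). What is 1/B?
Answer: 175/25430763 ≈ 6.8814e-6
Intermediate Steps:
B = 25430763/175 (B = -226/(-327 - 23) - 1*(-145318) = -226/(-350) + 145318 = -226*(-1/350) + 145318 = 113/175 + 145318 = 25430763/175 ≈ 1.4532e+5)
1/B = 1/(25430763/175) = 175/25430763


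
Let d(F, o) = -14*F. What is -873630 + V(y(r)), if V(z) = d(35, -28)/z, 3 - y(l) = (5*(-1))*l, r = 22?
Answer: -98720680/113 ≈ -8.7363e+5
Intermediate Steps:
y(l) = 3 + 5*l (y(l) = 3 - 5*(-1)*l = 3 - (-5)*l = 3 + 5*l)
V(z) = -490/z (V(z) = (-14*35)/z = -490/z)
-873630 + V(y(r)) = -873630 - 490/(3 + 5*22) = -873630 - 490/(3 + 110) = -873630 - 490/113 = -98720680/113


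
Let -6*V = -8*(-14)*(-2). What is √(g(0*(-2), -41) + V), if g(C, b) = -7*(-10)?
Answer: √966/3 ≈ 10.360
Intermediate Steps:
g(C, b) = 70
V = 112/3 (V = -(-8*(-14))*(-2)/6 = -56*(-2)/3 = -⅙*(-224) = 112/3 ≈ 37.333)
√(g(0*(-2), -41) + V) = √(70 + 112/3) = √(322/3) = √966/3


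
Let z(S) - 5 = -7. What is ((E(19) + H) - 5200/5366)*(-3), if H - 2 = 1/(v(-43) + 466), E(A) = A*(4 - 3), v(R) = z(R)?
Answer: -74818305/1244912 ≈ -60.099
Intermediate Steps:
z(S) = -2 (z(S) = 5 - 7 = -2)
v(R) = -2
E(A) = A (E(A) = A*1 = A)
H = 929/464 (H = 2 + 1/(-2 + 466) = 2 + 1/464 = 929/464 ≈ 2.0022)
((E(19) + H) - 5200/5366)*(-3) = ((19 + 929/464) - 5200/5366)*(-3) = (9745/464 - 5200/5366)*(-3) = (9745/464 - 1*2600/2683)*(-3) = (9745/464 - 2600/2683)*(-3) = (24939435/1244912)*(-3) = -74818305/1244912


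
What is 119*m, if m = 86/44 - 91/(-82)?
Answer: 164458/451 ≈ 364.65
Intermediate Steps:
m = 1382/451 (m = 86*(1/44) - 91*(-1/82) = 43/22 + 91/82 = 1382/451 ≈ 3.0643)
119*m = 119*(1382/451) = 164458/451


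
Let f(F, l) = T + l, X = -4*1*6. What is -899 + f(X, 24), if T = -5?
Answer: -880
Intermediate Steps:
X = -24 (X = -4*6 = -24)
f(F, l) = -5 + l
-899 + f(X, 24) = -899 + (-5 + 24) = -899 + 19 = -880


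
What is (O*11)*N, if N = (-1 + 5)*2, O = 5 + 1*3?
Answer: 704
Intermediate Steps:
O = 8 (O = 5 + 3 = 8)
N = 8 (N = 4*2 = 8)
(O*11)*N = (8*11)*8 = 88*8 = 704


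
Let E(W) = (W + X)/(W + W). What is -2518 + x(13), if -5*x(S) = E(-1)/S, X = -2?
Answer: -327343/130 ≈ -2518.0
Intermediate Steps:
E(W) = (-2 + W)/(2*W) (E(W) = (W - 2)/(W + W) = (-2 + W)/((2*W)) = (-2 + W)*(1/(2*W)) = (-2 + W)/(2*W))
x(S) = -3/(10*S) (x(S) = -(½)*(-2 - 1)/(-1)/(5*S) = -(½)*(-1)*(-3)/(5*S) = -3/(10*S))
-2518 + x(13) = -2518 - 3/10/13 = -2518 - 3/10*1/13 = -2518 - 3/130 = -327343/130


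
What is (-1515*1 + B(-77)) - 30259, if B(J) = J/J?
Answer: -31773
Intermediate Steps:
B(J) = 1
(-1515*1 + B(-77)) - 30259 = (-1515*1 + 1) - 30259 = (-1515 + 1) - 30259 = -1514 - 30259 = -31773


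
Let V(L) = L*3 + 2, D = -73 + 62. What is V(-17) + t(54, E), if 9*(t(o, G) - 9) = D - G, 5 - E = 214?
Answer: -18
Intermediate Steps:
E = -209 (E = 5 - 1*214 = 5 - 214 = -209)
D = -11
t(o, G) = 70/9 - G/9 (t(o, G) = 9 + (-11 - G)/9 = 9 + (-11/9 - G/9) = 70/9 - G/9)
V(L) = 2 + 3*L (V(L) = 3*L + 2 = 2 + 3*L)
V(-17) + t(54, E) = (2 + 3*(-17)) + (70/9 - 1/9*(-209)) = (2 - 51) + (70/9 + 209/9) = -49 + 31 = -18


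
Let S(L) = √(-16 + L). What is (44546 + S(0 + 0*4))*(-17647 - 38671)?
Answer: -2508741628 - 225272*I ≈ -2.5087e+9 - 2.2527e+5*I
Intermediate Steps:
(44546 + S(0 + 0*4))*(-17647 - 38671) = (44546 + √(-16 + (0 + 0*4)))*(-17647 - 38671) = (44546 + √(-16 + (0 + 0)))*(-56318) = (44546 + √(-16 + 0))*(-56318) = (44546 + √(-16))*(-56318) = (44546 + 4*I)*(-56318) = -2508741628 - 225272*I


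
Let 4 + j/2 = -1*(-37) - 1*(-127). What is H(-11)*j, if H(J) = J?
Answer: -3520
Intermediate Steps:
j = 320 (j = -8 + 2*(-1*(-37) - 1*(-127)) = -8 + 2*(37 + 127) = -8 + 2*164 = -8 + 328 = 320)
H(-11)*j = -11*320 = -3520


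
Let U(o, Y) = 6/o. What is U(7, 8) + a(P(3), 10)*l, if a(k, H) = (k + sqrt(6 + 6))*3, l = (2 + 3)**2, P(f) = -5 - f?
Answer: -4194/7 + 150*sqrt(3) ≈ -339.34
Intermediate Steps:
l = 25 (l = 5**2 = 25)
a(k, H) = 3*k + 6*sqrt(3) (a(k, H) = (k + sqrt(12))*3 = (k + 2*sqrt(3))*3 = 3*k + 6*sqrt(3))
U(7, 8) + a(P(3), 10)*l = 6/7 + (3*(-5 - 1*3) + 6*sqrt(3))*25 = 6*(1/7) + (3*(-5 - 3) + 6*sqrt(3))*25 = 6/7 + (3*(-8) + 6*sqrt(3))*25 = 6/7 + (-24 + 6*sqrt(3))*25 = 6/7 + (-600 + 150*sqrt(3)) = -4194/7 + 150*sqrt(3)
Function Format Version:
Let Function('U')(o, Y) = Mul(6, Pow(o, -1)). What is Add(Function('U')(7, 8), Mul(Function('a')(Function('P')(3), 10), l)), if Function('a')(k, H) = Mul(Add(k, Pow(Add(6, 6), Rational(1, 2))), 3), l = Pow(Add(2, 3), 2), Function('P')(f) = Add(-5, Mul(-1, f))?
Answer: Add(Rational(-4194, 7), Mul(150, Pow(3, Rational(1, 2)))) ≈ -339.34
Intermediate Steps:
l = 25 (l = Pow(5, 2) = 25)
Function('a')(k, H) = Add(Mul(3, k), Mul(6, Pow(3, Rational(1, 2)))) (Function('a')(k, H) = Mul(Add(k, Pow(12, Rational(1, 2))), 3) = Mul(Add(k, Mul(2, Pow(3, Rational(1, 2)))), 3) = Add(Mul(3, k), Mul(6, Pow(3, Rational(1, 2)))))
Add(Function('U')(7, 8), Mul(Function('a')(Function('P')(3), 10), l)) = Add(Mul(6, Pow(7, -1)), Mul(Add(Mul(3, Add(-5, Mul(-1, 3))), Mul(6, Pow(3, Rational(1, 2)))), 25)) = Add(Mul(6, Rational(1, 7)), Mul(Add(Mul(3, Add(-5, -3)), Mul(6, Pow(3, Rational(1, 2)))), 25)) = Add(Rational(6, 7), Mul(Add(Mul(3, -8), Mul(6, Pow(3, Rational(1, 2)))), 25)) = Add(Rational(6, 7), Mul(Add(-24, Mul(6, Pow(3, Rational(1, 2)))), 25)) = Add(Rational(6, 7), Add(-600, Mul(150, Pow(3, Rational(1, 2))))) = Add(Rational(-4194, 7), Mul(150, Pow(3, Rational(1, 2))))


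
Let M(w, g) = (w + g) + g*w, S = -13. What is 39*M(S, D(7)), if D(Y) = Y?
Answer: -3783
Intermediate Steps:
M(w, g) = g + w + g*w (M(w, g) = (g + w) + g*w = g + w + g*w)
39*M(S, D(7)) = 39*(7 - 13 + 7*(-13)) = 39*(7 - 13 - 91) = 39*(-97) = -3783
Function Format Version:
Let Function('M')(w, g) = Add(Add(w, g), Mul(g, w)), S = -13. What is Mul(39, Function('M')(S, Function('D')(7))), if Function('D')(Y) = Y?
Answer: -3783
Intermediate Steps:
Function('M')(w, g) = Add(g, w, Mul(g, w)) (Function('M')(w, g) = Add(Add(g, w), Mul(g, w)) = Add(g, w, Mul(g, w)))
Mul(39, Function('M')(S, Function('D')(7))) = Mul(39, Add(7, -13, Mul(7, -13))) = Mul(39, Add(7, -13, -91)) = Mul(39, -97) = -3783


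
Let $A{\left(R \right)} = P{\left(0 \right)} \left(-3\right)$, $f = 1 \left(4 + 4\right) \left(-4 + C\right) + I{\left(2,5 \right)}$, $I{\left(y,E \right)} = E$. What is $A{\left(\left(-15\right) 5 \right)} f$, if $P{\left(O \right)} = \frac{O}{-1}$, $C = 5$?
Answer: $0$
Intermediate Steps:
$P{\left(O \right)} = - O$ ($P{\left(O \right)} = O \left(-1\right) = - O$)
$f = 13$ ($f = 1 \left(4 + 4\right) \left(-4 + 5\right) + 5 = 1 \cdot 8 \cdot 1 + 5 = 1 \cdot 8 + 5 = 8 + 5 = 13$)
$A{\left(R \right)} = 0$ ($A{\left(R \right)} = \left(-1\right) 0 \left(-3\right) = 0 \left(-3\right) = 0$)
$A{\left(\left(-15\right) 5 \right)} f = 0 \cdot 13 = 0$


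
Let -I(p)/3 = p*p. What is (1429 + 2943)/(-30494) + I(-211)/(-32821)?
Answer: 1964688355/500421787 ≈ 3.9261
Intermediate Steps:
I(p) = -3*p² (I(p) = -3*p*p = -3*p²)
(1429 + 2943)/(-30494) + I(-211)/(-32821) = (1429 + 2943)/(-30494) - 3*(-211)²/(-32821) = 4372*(-1/30494) - 3*44521*(-1/32821) = -2186/15247 - 133563*(-1/32821) = -2186/15247 + 133563/32821 = 1964688355/500421787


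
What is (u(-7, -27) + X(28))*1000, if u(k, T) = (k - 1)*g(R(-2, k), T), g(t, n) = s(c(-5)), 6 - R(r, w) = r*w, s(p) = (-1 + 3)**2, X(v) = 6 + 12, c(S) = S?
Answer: -14000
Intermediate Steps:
X(v) = 18
s(p) = 4 (s(p) = 2**2 = 4)
R(r, w) = 6 - r*w
g(t, n) = 4
u(k, T) = -4 + 4*k (u(k, T) = (k - 1)*4 = (-1 + k)*4 = -4 + 4*k)
(u(-7, -27) + X(28))*1000 = ((-4 + 4*(-7)) + 18)*1000 = ((-4 - 28) + 18)*1000 = (-32 + 18)*1000 = -14*1000 = -14000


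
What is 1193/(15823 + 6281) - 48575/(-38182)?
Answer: 559626463/421987464 ≈ 1.3262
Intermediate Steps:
1193/(15823 + 6281) - 48575/(-38182) = 1193/22104 - 48575*(-1/38182) = 1193*(1/22104) + 48575/38182 = 1193/22104 + 48575/38182 = 559626463/421987464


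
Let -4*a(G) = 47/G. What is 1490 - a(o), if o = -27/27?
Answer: 5913/4 ≈ 1478.3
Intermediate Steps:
o = -1 (o = -27/27 = -1*1 = -1)
a(G) = -47/(4*G)
1490 - a(o) = 1490 - (-47)/(4*(-1)) = 1490 - (-47)*(-1)/4 = 1490 - 1*47/4 = 1490 - 47/4 = 5913/4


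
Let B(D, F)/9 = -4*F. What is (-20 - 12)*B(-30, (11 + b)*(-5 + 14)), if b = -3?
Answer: 82944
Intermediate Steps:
B(D, F) = -36*F (B(D, F) = 9*(-4*F) = -36*F)
(-20 - 12)*B(-30, (11 + b)*(-5 + 14)) = (-20 - 12)*(-36*(11 - 3)*(-5 + 14)) = -(-1152)*8*9 = -(-1152)*72 = -32*(-2592) = 82944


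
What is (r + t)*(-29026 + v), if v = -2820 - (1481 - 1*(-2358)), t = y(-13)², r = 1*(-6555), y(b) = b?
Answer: 227884410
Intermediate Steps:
r = -6555
t = 169 (t = (-13)² = 169)
v = -6659 (v = -2820 - (1481 + 2358) = -2820 - 1*3839 = -2820 - 3839 = -6659)
(r + t)*(-29026 + v) = (-6555 + 169)*(-29026 - 6659) = -6386*(-35685) = 227884410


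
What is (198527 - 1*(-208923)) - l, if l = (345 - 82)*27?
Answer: 400349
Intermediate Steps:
l = 7101 (l = 263*27 = 7101)
(198527 - 1*(-208923)) - l = (198527 - 1*(-208923)) - 1*7101 = (198527 + 208923) - 7101 = 407450 - 7101 = 400349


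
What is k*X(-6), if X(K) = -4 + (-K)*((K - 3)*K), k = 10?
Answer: 3200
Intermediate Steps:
X(K) = -4 - K²*(-3 + K) (X(K) = -4 + (-K)*((-3 + K)*K) = -4 + (-K)*(K*(-3 + K)) = -4 - K²*(-3 + K))
k*X(-6) = 10*(-4 - 1*(-6)³ + 3*(-6)²) = 10*(-4 - 1*(-216) + 3*36) = 10*(-4 + 216 + 108) = 10*320 = 3200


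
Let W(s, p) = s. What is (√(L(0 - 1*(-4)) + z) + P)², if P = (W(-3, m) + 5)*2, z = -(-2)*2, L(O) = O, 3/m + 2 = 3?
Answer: 24 + 16*√2 ≈ 46.627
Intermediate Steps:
m = 3 (m = 3/(-2 + 3) = 3/1 = 3*1 = 3)
z = 4 (z = -1*(-4) = 4)
P = 4 (P = (-3 + 5)*2 = 2*2 = 4)
(√(L(0 - 1*(-4)) + z) + P)² = (√((0 - 1*(-4)) + 4) + 4)² = (√((0 + 4) + 4) + 4)² = (√(4 + 4) + 4)² = (√8 + 4)² = (2*√2 + 4)² = (4 + 2*√2)²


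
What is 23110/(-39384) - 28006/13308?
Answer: -58772341/21838428 ≈ -2.6912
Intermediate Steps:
23110/(-39384) - 28006/13308 = 23110*(-1/39384) - 28006*1/13308 = -11555/19692 - 14003/6654 = -58772341/21838428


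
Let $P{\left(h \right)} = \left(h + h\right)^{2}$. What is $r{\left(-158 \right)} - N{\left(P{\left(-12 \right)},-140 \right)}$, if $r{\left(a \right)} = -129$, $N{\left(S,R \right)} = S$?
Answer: $-705$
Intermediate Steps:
$P{\left(h \right)} = 4 h^{2}$ ($P{\left(h \right)} = \left(2 h\right)^{2} = 4 h^{2}$)
$r{\left(-158 \right)} - N{\left(P{\left(-12 \right)},-140 \right)} = -129 - 4 \left(-12\right)^{2} = -129 - 4 \cdot 144 = -129 - 576 = -705$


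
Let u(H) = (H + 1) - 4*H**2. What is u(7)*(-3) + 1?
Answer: 565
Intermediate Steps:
u(H) = 1 + H - 4*H**2 (u(H) = (1 + H) - 4*H**2 = 1 + H - 4*H**2)
u(7)*(-3) + 1 = (1 + 7 - 4*7**2)*(-3) + 1 = (1 + 7 - 4*49)*(-3) + 1 = (1 + 7 - 196)*(-3) + 1 = -188*(-3) + 1 = 564 + 1 = 565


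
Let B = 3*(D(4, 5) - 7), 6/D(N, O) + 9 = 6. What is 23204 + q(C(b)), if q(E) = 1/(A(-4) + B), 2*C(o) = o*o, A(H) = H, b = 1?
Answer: 719323/31 ≈ 23204.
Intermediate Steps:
D(N, O) = -2 (D(N, O) = 6/(-9 + 6) = 6/(-3) = 6*(-1/3) = -2)
B = -27 (B = 3*(-2 - 7) = 3*(-9) = -27)
C(o) = o**2/2 (C(o) = (o*o)/2 = o**2/2)
q(E) = -1/31 (q(E) = 1/(-4 - 27) = 1/(-31) = -1/31)
23204 + q(C(b)) = 23204 - 1/31 = 719323/31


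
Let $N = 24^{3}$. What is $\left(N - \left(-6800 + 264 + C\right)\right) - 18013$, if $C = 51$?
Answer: $2296$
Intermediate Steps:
$N = 13824$
$\left(N - \left(-6800 + 264 + C\right)\right) - 18013 = \left(13824 + \left(6800 - \left(6 \cdot 44 + 51\right)\right)\right) - 18013 = \left(13824 + \left(6800 - \left(264 + 51\right)\right)\right) - 18013 = \left(13824 + \left(6800 - 315\right)\right) - 18013 = \left(13824 + 6485\right) - 18013 = 20309 - 18013 = 2296$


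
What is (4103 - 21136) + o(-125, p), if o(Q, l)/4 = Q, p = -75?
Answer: -17533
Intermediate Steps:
o(Q, l) = 4*Q
(4103 - 21136) + o(-125, p) = (4103 - 21136) + 4*(-125) = -17033 - 500 = -17533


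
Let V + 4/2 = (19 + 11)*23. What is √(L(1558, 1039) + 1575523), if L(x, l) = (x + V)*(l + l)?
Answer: √6242711 ≈ 2498.5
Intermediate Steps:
V = 688 (V = -2 + (19 + 11)*23 = -2 + 30*23 = -2 + 690 = 688)
L(x, l) = 2*l*(688 + x) (L(x, l) = (x + 688)*(l + l) = (688 + x)*(2*l) = 2*l*(688 + x))
√(L(1558, 1039) + 1575523) = √(2*1039*(688 + 1558) + 1575523) = √(2*1039*2246 + 1575523) = √(4667188 + 1575523) = √6242711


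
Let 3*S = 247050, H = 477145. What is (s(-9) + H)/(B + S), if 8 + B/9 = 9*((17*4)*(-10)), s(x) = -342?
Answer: 476803/27198 ≈ 17.531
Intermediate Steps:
B = -55152 (B = -72 + 9*(9*((17*4)*(-10))) = -72 + 9*(9*(68*(-10))) = -72 + 9*(9*(-680)) = -72 + 9*(-6120) = -72 - 55080 = -55152)
S = 82350 (S = (1/3)*247050 = 82350)
(s(-9) + H)/(B + S) = (-342 + 477145)/(-55152 + 82350) = 476803/27198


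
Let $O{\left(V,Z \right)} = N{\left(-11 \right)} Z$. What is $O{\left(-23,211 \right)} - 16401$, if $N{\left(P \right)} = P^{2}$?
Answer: $9130$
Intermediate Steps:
$O{\left(V,Z \right)} = 121 Z$ ($O{\left(V,Z \right)} = \left(-11\right)^{2} Z = 121 Z$)
$O{\left(-23,211 \right)} - 16401 = 121 \cdot 211 - 16401 = 25531 - 16401 = 9130$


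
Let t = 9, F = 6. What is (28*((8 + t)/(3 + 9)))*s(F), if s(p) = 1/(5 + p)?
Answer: 119/33 ≈ 3.6061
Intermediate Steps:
(28*((8 + t)/(3 + 9)))*s(F) = (28*((8 + 9)/(3 + 9)))/(5 + 6) = (28*(17/12))/11 = (28*(17*(1/12)))*(1/11) = (28*(17/12))*(1/11) = (119/3)*(1/11) = 119/33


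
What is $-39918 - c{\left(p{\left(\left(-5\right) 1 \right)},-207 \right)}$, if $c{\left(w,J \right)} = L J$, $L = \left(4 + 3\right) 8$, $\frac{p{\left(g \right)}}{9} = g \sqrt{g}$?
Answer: $-28326$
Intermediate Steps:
$p{\left(g \right)} = 9 g^{\frac{3}{2}}$ ($p{\left(g \right)} = 9 g \sqrt{g} = 9 g^{\frac{3}{2}}$)
$L = 56$ ($L = 7 \cdot 8 = 56$)
$c{\left(w,J \right)} = 56 J$
$-39918 - c{\left(p{\left(\left(-5\right) 1 \right)},-207 \right)} = -39918 - 56 \left(-207\right) = -39918 - -11592 = -39918 + 11592 = -28326$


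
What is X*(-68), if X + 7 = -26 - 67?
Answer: 6800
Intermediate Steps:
X = -100 (X = -7 + (-26 - 67) = -7 - 93 = -100)
X*(-68) = -100*(-68) = 6800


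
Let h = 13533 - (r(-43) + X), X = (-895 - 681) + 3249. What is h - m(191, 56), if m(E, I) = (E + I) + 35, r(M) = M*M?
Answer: 9729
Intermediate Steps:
r(M) = M**2
X = 1673 (X = -1576 + 3249 = 1673)
m(E, I) = 35 + E + I
h = 10011 (h = 13533 - ((-43)**2 + 1673) = 13533 - (1849 + 1673) = 13533 - 1*3522 = 13533 - 3522 = 10011)
h - m(191, 56) = 10011 - (35 + 191 + 56) = 10011 - 1*282 = 10011 - 282 = 9729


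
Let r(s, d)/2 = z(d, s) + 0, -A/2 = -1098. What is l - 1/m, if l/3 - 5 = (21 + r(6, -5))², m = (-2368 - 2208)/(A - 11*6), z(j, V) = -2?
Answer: 2019081/2288 ≈ 882.47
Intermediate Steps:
A = 2196 (A = -2*(-1098) = 2196)
r(s, d) = -4 (r(s, d) = 2*(-2 + 0) = 2*(-2) = -4)
m = -2288/1065 (m = (-2368 - 2208)/(2196 - 11*6) = -4576/(2196 - 66) = -4576/2130 = -4576*1/2130 = -2288/1065 ≈ -2.1484)
l = 882 (l = 15 + 3*(21 - 4)² = 15 + 3*17² = 15 + 3*289 = 15 + 867 = 882)
l - 1/m = 882 - 1/(-2288/1065) = 882 - 1*(-1065/2288) = 882 + 1065/2288 = 2019081/2288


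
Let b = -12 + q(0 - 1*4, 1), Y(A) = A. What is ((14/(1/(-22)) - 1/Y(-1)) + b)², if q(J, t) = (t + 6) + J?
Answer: 99856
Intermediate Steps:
q(J, t) = 6 + J + t (q(J, t) = (6 + t) + J = 6 + J + t)
b = -9 (b = -12 + (6 + (0 - 1*4) + 1) = -12 + (6 + (0 - 4) + 1) = -12 + (6 - 4 + 1) = -12 + 3 = -9)
((14/(1/(-22)) - 1/Y(-1)) + b)² = ((14/(1/(-22)) - 1/(-1)) - 9)² = ((14/(-1/22) - 1*(-1)) - 9)² = ((14*(-22) + 1) - 9)² = ((-308 + 1) - 9)² = (-307 - 9)² = (-316)² = 99856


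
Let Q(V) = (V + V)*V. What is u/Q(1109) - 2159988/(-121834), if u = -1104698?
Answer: 1294616656681/74920660877 ≈ 17.280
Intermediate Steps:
Q(V) = 2*V**2 (Q(V) = (2*V)*V = 2*V**2)
u/Q(1109) - 2159988/(-121834) = -1104698/(2*1109**2) - 2159988/(-121834) = -1104698/(2*1229881) - 2159988*(-1/121834) = -1104698/2459762 + 1079994/60917 = -1104698*1/2459762 + 1079994/60917 = -552349/1229881 + 1079994/60917 = 1294616656681/74920660877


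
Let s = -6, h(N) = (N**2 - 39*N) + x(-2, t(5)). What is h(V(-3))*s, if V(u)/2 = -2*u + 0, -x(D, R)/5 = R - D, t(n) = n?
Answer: 2154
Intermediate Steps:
x(D, R) = -5*R + 5*D (x(D, R) = -5*(R - D) = -5*R + 5*D)
V(u) = -4*u (V(u) = 2*(-2*u + 0) = 2*(-2*u) = -4*u)
h(N) = -35 + N**2 - 39*N (h(N) = (N**2 - 39*N) + (-5*5 + 5*(-2)) = (N**2 - 39*N) + (-25 - 10) = (N**2 - 39*N) - 35 = -35 + N**2 - 39*N)
h(V(-3))*s = (-35 + (-4*(-3))**2 - (-156)*(-3))*(-6) = (-35 + 12**2 - 39*12)*(-6) = (-35 + 144 - 468)*(-6) = -359*(-6) = 2154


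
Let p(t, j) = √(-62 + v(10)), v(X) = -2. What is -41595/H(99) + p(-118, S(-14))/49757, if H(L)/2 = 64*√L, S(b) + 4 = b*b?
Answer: -13865*√11/1408 + 8*I/49757 ≈ -32.66 + 0.00016078*I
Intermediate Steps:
S(b) = -4 + b² (S(b) = -4 + b*b = -4 + b²)
H(L) = 128*√L (H(L) = 2*(64*√L) = 128*√L)
p(t, j) = 8*I (p(t, j) = √(-62 - 2) = √(-64) = 8*I)
-41595/H(99) + p(-118, S(-14))/49757 = -41595*√11/4224 + (8*I)/49757 = -41595*√11/4224 + (8*I)*(1/49757) = -41595*√11/4224 + 8*I/49757 = -13865*√11/1408 + 8*I/49757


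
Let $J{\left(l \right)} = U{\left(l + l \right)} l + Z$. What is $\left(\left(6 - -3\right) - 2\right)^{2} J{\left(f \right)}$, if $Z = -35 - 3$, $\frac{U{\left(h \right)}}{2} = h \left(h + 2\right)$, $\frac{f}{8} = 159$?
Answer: $807399901882$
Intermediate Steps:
$f = 1272$ ($f = 8 \cdot 159 = 1272$)
$U{\left(h \right)} = 2 h \left(2 + h\right)$ ($U{\left(h \right)} = 2 h \left(h + 2\right) = 2 h \left(2 + h\right)$)
$Z = -38$ ($Z = -35 - 3 = -38$)
$J{\left(l \right)} = -38 + 4 l^{2} \left(2 + 2 l\right)$ ($J{\left(l \right)} = 2 \left(l + l\right) \left(2 + \left(l + l\right)\right) l - 38 = 2 \cdot 2 l \left(2 + 2 l\right) l - 38 = 4 l \left(2 + 2 l\right) l - 38 = 4 l^{2} \left(2 + 2 l\right) - 38 = -38 + 4 l^{2} \left(2 + 2 l\right)$)
$\left(\left(6 - -3\right) - 2\right)^{2} J{\left(f \right)} = \left(\left(6 - -3\right) - 2\right)^{2} \left(-38 + 8 \cdot 1272^{2} \left(1 + 1272\right)\right) = \left(\left(6 + 3\right) - 2\right)^{2} \left(-38 + 8 \cdot 1617984 \cdot 1273\right) = \left(9 - 2\right)^{2} \left(-38 + 16477549056\right) = 7^{2} \cdot 16477549018 = 49 \cdot 16477549018 = 807399901882$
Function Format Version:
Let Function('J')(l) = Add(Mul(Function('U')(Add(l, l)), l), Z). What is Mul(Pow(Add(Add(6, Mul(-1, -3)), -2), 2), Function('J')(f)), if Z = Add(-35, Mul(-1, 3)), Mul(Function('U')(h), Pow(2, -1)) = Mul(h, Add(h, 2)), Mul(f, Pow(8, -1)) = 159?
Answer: 807399901882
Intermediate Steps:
f = 1272 (f = Mul(8, 159) = 1272)
Function('U')(h) = Mul(2, h, Add(2, h)) (Function('U')(h) = Mul(2, Mul(h, Add(h, 2))) = Mul(2, Mul(h, Add(2, h))) = Mul(2, h, Add(2, h)))
Z = -38 (Z = Add(-35, -3) = -38)
Function('J')(l) = Add(-38, Mul(4, Pow(l, 2), Add(2, Mul(2, l)))) (Function('J')(l) = Add(Mul(Mul(2, Add(l, l), Add(2, Add(l, l))), l), -38) = Add(Mul(Mul(2, Mul(2, l), Add(2, Mul(2, l))), l), -38) = Add(Mul(Mul(4, l, Add(2, Mul(2, l))), l), -38) = Add(Mul(4, Pow(l, 2), Add(2, Mul(2, l))), -38) = Add(-38, Mul(4, Pow(l, 2), Add(2, Mul(2, l)))))
Mul(Pow(Add(Add(6, Mul(-1, -3)), -2), 2), Function('J')(f)) = Mul(Pow(Add(Add(6, Mul(-1, -3)), -2), 2), Add(-38, Mul(8, Pow(1272, 2), Add(1, 1272)))) = Mul(Pow(Add(Add(6, 3), -2), 2), Add(-38, Mul(8, 1617984, 1273))) = Mul(Pow(Add(9, -2), 2), Add(-38, 16477549056)) = Mul(Pow(7, 2), 16477549018) = Mul(49, 16477549018) = 807399901882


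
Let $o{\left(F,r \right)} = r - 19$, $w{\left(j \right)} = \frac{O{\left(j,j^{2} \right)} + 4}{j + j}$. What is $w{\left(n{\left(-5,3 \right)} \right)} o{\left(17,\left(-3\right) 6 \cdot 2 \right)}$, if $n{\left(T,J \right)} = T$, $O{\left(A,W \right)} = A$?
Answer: $- \frac{11}{2} \approx -5.5$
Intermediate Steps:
$w{\left(j \right)} = \frac{4 + j}{2 j}$ ($w{\left(j \right)} = \frac{j + 4}{j + j} = \frac{4 + j}{2 j}$)
$o{\left(F,r \right)} = -19 + r$
$w{\left(n{\left(-5,3 \right)} \right)} o{\left(17,\left(-3\right) 6 \cdot 2 \right)} = \frac{4 - 5}{2 \left(-5\right)} \left(-19 + \left(-3\right) 6 \cdot 2\right) = \frac{1}{2} \left(- \frac{1}{5}\right) \left(-1\right) \left(-19 - 36\right) = \frac{-19 - 36}{10} = \frac{1}{10} \left(-55\right) = - \frac{11}{2}$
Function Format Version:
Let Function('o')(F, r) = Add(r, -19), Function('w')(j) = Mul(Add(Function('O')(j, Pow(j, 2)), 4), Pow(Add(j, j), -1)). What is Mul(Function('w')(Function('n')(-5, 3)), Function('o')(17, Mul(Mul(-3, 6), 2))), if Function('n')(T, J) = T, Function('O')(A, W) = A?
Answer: Rational(-11, 2) ≈ -5.5000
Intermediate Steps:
Function('w')(j) = Mul(Rational(1, 2), Pow(j, -1), Add(4, j)) (Function('w')(j) = Mul(Add(j, 4), Pow(Add(j, j), -1)) = Mul(Add(4, j), Pow(Mul(2, j), -1)) = Mul(Add(4, j), Mul(Rational(1, 2), Pow(j, -1))) = Mul(Rational(1, 2), Pow(j, -1), Add(4, j)))
Function('o')(F, r) = Add(-19, r)
Mul(Function('w')(Function('n')(-5, 3)), Function('o')(17, Mul(Mul(-3, 6), 2))) = Mul(Mul(Rational(1, 2), Pow(-5, -1), Add(4, -5)), Add(-19, Mul(Mul(-3, 6), 2))) = Mul(Mul(Rational(1, 2), Rational(-1, 5), -1), Add(-19, Mul(-18, 2))) = Mul(Rational(1, 10), Add(-19, -36)) = Mul(Rational(1, 10), -55) = Rational(-11, 2)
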